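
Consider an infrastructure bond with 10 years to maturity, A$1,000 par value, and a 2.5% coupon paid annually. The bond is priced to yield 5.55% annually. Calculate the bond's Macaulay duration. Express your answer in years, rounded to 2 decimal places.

Periodic yield y = 0.0555. Discount each cash flow and weight by its year:
  t   CF        PV=CF/(1+0.0555)^t    t·PV
  1        25.00        23.6855        23.6855
  2        25.00        22.4400        44.8801
  3        25.00        21.2601        63.7803
  4        25.00        20.1422        80.5688
  5        25.00        19.0831        95.4155
  6        25.00        18.0797       108.4780
  7        25.00        17.1290       119.9031
  8        25.00        16.2283       129.8267
  9        25.00        15.3750       138.3752
  10    1,025.00       597.2298     5,972.2983
  Σ                    770.6528     6,777.2115
Price P = Σ PV = 770.6528.
Macaulay duration = Σ(t·PV) / P = 6,777.2115 / 770.6528 = 8.79412 years.

8.79 years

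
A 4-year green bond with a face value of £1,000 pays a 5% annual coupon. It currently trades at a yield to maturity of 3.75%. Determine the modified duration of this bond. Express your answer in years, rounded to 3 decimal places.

3.595 years

Periodic yield y = 0.0375. First find Macaulay duration:
  t   CF        PV=CF/(1+0.0375)^t    t·PV
  1        50.00        48.1928        48.1928
  2        50.00        46.4509        92.9017
  3        50.00        44.7719       134.3158
  4     1,050.00       906.2267     3,624.9070
  Σ                  1,045.6423     3,900.3172
P = 1,045.6423; Macaulay duration = 3,900.3172 / 1,045.6423 = 3.73007 years.
Modified duration = D_Mac / (1 + y) = 3.73007 / 1.0375 = 3.59525 years.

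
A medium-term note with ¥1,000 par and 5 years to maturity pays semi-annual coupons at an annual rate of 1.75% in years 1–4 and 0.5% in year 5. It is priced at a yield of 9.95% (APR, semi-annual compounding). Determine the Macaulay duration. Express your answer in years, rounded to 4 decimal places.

4.7576 years

Periodic yield y = 0.04975. Discount each cash flow and weight by its period:
  t   CF        PV=CF/(1+0.04975)^t    t·PV
  1         8.75         8.3353         8.3353
  2         8.75         7.9403        15.8806
  3         8.75         7.5640        22.6919
  4         8.75         7.2055        28.8220
  5         8.75         6.8640        34.3201
  6         8.75         6.5387        39.2323
  7         8.75         6.2288        43.6018
  8         8.75         5.9336        47.4691
  9         2.50         1.6150        14.5348
  10    1,002.50       616.9153     6,169.1531
  Σ                    675.1406     6,424.0412
Price P = Σ PV = 675.1406.
Macaulay duration = Σ(t·PV) / P = 6,424.0412 / 675.1406 = 9.51512 half-year periods.
In years: 9.51512 / 2 = 4.75756 years.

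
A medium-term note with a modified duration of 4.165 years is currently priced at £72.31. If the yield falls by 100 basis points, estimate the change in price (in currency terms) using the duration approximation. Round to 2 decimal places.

Duration approximation: ΔP/P ≈ -D_mod · Δy = -4.165 × (-0.01) = +0.041650.
ΔP ≈ 72.31 × (+0.041650) = +3.0117115.

+£3.01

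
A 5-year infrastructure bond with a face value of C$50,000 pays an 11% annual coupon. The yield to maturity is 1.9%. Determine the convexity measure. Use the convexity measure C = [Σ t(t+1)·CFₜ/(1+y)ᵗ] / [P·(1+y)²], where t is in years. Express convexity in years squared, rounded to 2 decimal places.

With y = 0.019:
  t   CF        PV=CF/(1+0.019)^t    t·PV        t(t+1)·PV
  1     5,500.00     5,397.4485     5,397.4485      10,794.8970
  2     5,500.00     5,296.8091    10,593.6182      31,780.8546
  3     5,500.00     5,198.0462    15,594.1387      62,376.5547
  4     5,500.00     5,101.1249    20,404.4994     102,022.4971
  5    55,500.00    50,515.1984   252,575.9920   1,515,455.9522
  Σ                 71,508.6271   304,565.6968   1,722,430.7556
P = 71,508.6271.
Convexity = Σ t(t+1)·PV / [P·(1+y)²] = 1,722,430.7556 / (71,508.6271 × 1.038361) = 23.19717.

23.20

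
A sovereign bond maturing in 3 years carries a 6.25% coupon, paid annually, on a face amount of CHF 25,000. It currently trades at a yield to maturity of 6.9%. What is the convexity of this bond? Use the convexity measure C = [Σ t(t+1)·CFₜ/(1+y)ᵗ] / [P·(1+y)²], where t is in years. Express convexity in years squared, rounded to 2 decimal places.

With y = 0.069:
  t   CF        PV=CF/(1+0.069)^t    t·PV        t(t+1)·PV
  1     1,562.50     1,461.6464     1,461.6464       2,923.2928
  2     1,562.50     1,367.3025     2,734.6050       8,203.8151
  3    26,562.50    21,743.8194    65,231.4581     260,925.8325
  Σ                 24,572.7683    69,427.7096     272,052.9405
P = 24,572.7683.
Convexity = Σ t(t+1)·PV / [P·(1+y)²] = 272,052.9405 / (24,572.7683 × 1.142761) = 9.68822.

9.69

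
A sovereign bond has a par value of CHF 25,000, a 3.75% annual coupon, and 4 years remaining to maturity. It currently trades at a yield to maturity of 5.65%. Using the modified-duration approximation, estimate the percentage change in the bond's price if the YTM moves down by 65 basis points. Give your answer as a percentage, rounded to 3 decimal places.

Periodic yield y = 0.0565. Modified duration first:
  t   CF        PV=CF/(1+0.0565)^t    t·PV
  1       937.50       887.3639       887.3639
  2       937.50       839.9091     1,679.8181
  3       937.50       794.9920     2,384.9761
  4    25,937.50    20,818.5323    83,274.1292
  Σ                 23,340.7973    88,226.2873
P = 23,340.7973; D_Mac = 3.77992 yrs; D_mod = 3.77992/(1+0.0565) = 3.57777 yrs.
ΔP/P ≈ -D_mod · Δy = -3.57777 × (-0.0065) = +0.023256 = +2.3256%.

+2.326%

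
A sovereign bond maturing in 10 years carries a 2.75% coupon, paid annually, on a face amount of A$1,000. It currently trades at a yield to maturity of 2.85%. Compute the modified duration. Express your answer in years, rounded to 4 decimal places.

8.6260 years

Periodic yield y = 0.0285. First find Macaulay duration:
  t   CF        PV=CF/(1+0.0285)^t    t·PV
  1        27.50        26.7380        26.7380
  2        27.50        25.9971        51.9941
  3        27.50        25.2767        75.8300
  4        27.50        24.5762        98.3050
  5        27.50        23.8952       119.4761
  6        27.50        23.2331       139.3985
  7        27.50        22.5893       158.1250
  8        27.50        21.9633       175.7067
  9        27.50        21.3547       192.1925
  10    1,027.50       775.7805     7,757.8052
  Σ                    991.4041     8,795.5712
P = 991.4041; Macaulay duration = 8,795.5712 / 991.4041 = 8.87183 years.
Modified duration = D_Mac / (1 + y) = 8.87183 / 1.0285 = 8.62599 years.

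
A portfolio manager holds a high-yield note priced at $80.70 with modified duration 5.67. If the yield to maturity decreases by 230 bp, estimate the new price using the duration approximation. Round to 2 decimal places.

Duration approximation: ΔP/P ≈ -D_mod · Δy = -5.67 × (-0.023) = +0.130410.
New price ≈ 80.70 × (1 + 0.130410) = 91.224087.

$91.22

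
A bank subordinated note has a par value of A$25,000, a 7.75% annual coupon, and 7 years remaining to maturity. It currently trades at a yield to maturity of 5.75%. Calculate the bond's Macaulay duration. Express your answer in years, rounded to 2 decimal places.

Periodic yield y = 0.0575. Discount each cash flow and weight by its year:
  t   CF        PV=CF/(1+0.0575)^t    t·PV
  1     1,937.50     1,832.1513     1,832.1513
  2     1,937.50     1,732.5308     3,465.0616
  3     1,937.50     1,638.3270     4,914.9809
  4     1,937.50     1,549.2454     6,196.9815
  5     1,937.50     1,465.0074     7,325.0372
  6     1,937.50     1,385.3498     8,312.0990
  7    26,937.50    18,213.5522   127,494.8655
  Σ                 27,816.1639   159,541.1770
Price P = Σ PV = 27,816.1639.
Macaulay duration = Σ(t·PV) / P = 159,541.1770 / 27,816.1639 = 5.73556 years.

5.74 years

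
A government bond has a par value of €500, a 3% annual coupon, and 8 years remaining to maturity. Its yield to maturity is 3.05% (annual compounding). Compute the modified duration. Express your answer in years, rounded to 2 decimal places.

Periodic yield y = 0.0305. First find Macaulay duration:
  t   CF        PV=CF/(1+0.0305)^t    t·PV
  1        15.00        14.5560        14.5560
  2        15.00        14.1252        28.2504
  3        15.00        13.7072        41.1215
  4        15.00        13.3015        53.2058
  5        15.00        12.9078        64.5389
  6        15.00        12.5257        75.1544
  7        15.00        12.1550        85.0851
  8       515.00       404.9704     3,239.7630
  Σ                    498.2488     3,601.6752
P = 498.2488; Macaulay duration = 3,601.6752 / 498.2488 = 7.22867 years.
Modified duration = D_Mac / (1 + y) = 7.22867 / 1.0305 = 7.01472 years.

7.01 years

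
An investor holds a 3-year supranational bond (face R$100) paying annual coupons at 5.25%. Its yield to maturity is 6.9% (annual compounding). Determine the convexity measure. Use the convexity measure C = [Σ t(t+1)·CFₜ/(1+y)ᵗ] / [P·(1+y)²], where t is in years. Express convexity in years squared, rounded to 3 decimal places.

With y = 0.069:
  t   CF        PV=CF/(1+0.069)^t    t·PV        t(t+1)·PV
  1         5.25         4.9111         4.9111           9.8223
  2         5.25         4.5941         9.1883          27.5648
  3       105.25        86.1567       258.4701       1,033.8802
  Σ                     95.6620       272.5695       1,071.2673
P = 95.6620.
Convexity = Σ t(t+1)·PV / [P·(1+y)²] = 1,071.2673 / (95.6620 × 1.142761) = 9.79948.

9.799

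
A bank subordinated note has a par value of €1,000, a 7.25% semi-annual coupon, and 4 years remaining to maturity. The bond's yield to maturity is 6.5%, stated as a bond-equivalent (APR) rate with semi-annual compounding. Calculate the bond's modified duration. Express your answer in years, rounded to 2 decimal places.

Periodic yield y = 0.0325. First find Macaulay duration:
  t   CF        PV=CF/(1+0.0325)^t    t·PV
  1        36.25        35.1090        35.1090
  2        36.25        34.0038        68.0077
  3        36.25        32.9335        98.8005
  4        36.25        31.8968       127.5874
  5        36.25        30.8928       154.4642
  6        36.25        29.9204       179.5225
  7        36.25        28.9786       202.8503
  8     1,036.25       802.3134     6,418.5074
  Σ                  1,026.0484     7,284.8489
P = 1,026.0484; Macaulay duration = 7,284.8489 / 1,026.0484 = 7.09991 half-year periods = 3.54995 years.
Modified duration = D_Mac / (1 + y) = 3.54995 / 1.0325 = 3.43821 years.

3.44 years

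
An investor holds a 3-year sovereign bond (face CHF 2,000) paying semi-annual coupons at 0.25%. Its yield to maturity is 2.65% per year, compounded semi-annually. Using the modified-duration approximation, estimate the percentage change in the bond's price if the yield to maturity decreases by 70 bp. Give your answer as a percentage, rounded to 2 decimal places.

+2.07%

Periodic yield y = 0.01325. Modified duration first:
  t   CF        PV=CF/(1+0.01325)^t    t·PV
  1         2.50         2.4673         2.4673
  2         2.50         2.4350         4.8701
  3         2.50         2.4032         7.2096
  4         2.50         2.3718         9.4871
  5         2.50         2.3408        11.7038
  6     2,002.50     1,850.4308    11,102.5848
  Σ                  1,862.4489    11,138.3227
P = 1,862.4489; D_Mac = 5.98047 half-year periods = 2.99024 yrs; D_mod = 2.99024/(1+0.01325) = 2.95113 yrs.
ΔP/P ≈ -D_mod · Δy = -2.95113 × (-0.007) = +0.020658 = +2.0658%.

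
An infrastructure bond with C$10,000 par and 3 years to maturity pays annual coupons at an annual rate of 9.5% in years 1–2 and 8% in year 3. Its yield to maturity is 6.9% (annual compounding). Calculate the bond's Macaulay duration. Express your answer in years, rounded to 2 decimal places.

2.75 years

Periodic yield y = 0.069. Discount each cash flow and weight by its year:
  t   CF        PV=CF/(1+0.069)^t    t·PV
  1       950.00       888.6810       888.6810
  2       950.00       831.3199     1,662.6399
  3    10,800.00     8,840.7811    26,522.3434
  Σ                 10,560.7821    29,073.6643
Price P = Σ PV = 10,560.7821.
Macaulay duration = Σ(t·PV) / P = 29,073.6643 / 10,560.7821 = 2.75298 years.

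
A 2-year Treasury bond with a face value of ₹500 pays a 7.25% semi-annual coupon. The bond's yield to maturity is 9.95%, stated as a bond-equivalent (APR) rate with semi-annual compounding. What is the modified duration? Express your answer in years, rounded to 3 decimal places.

1.805 years

Periodic yield y = 0.04975. First find Macaulay duration:
  t   CF        PV=CF/(1+0.04975)^t    t·PV
  1       18.125        17.2660        17.2660
  2       18.125        16.4477        32.8955
  3       18.125        15.6682        47.0047
  4      518.125       426.6689     1,706.6757
  Σ                    476.0509     1,803.8419
P = 476.0509; Macaulay duration = 1,803.8419 / 476.0509 = 3.78918 half-year periods = 1.89459 years.
Modified duration = D_Mac / (1 + y) = 1.89459 / 1.04975 = 1.80480 years.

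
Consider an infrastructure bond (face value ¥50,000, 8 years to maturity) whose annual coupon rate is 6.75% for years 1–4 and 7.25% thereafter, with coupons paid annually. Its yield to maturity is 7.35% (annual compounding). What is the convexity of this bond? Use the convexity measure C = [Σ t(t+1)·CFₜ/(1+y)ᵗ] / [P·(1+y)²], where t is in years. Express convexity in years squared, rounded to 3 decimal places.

With y = 0.0735:
  t   CF        PV=CF/(1+0.0735)^t    t·PV        t(t+1)·PV
  1     3,375.00     3,143.9218     3,143.9218       6,287.8435
  2     3,375.00     2,928.6649     5,857.3298      17,571.9893
  3     3,375.00     2,728.1461     8,184.4384      32,737.7537
  4     3,375.00     2,541.3564    10,165.4258      50,827.1289
  5     3,625.00     2,542.7155    12,713.5774      76,281.4644
  6     3,625.00     2,368.6218    14,211.7307      99,482.1147
  7     3,625.00     2,206.4479    15,445.1350     123,561.0802
  8    53,625.00    30,405.4136   243,243.3086   2,189,189.7771
  Σ                 48,865.2879   312,964.8674   2,595,939.1518
P = 48,865.2879.
Convexity = Σ t(t+1)·PV / [P·(1+y)²] = 2,595,939.1518 / (48,865.2879 × 1.152402) = 46.09883.

46.099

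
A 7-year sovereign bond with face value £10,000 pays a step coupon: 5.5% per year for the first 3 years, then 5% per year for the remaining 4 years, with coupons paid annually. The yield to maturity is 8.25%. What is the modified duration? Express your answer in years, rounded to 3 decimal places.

Periodic yield y = 0.0825. First find Macaulay duration:
  t   CF        PV=CF/(1+0.0825)^t    t·PV
  1       550.00       508.0831       508.0831
  2       550.00       469.3609       938.7217
  3       550.00       433.5897     1,300.7692
  4       500.00       364.1316     1,456.5264
  5       500.00       336.3802     1,681.9012
  6       500.00       310.7439     1,864.4632
  7    10,500.00     6,028.2876    42,198.0132
  Σ                  8,450.5771    49,948.4782
P = 8,450.5771; Macaulay duration = 49,948.4782 / 8,450.5771 = 5.91066 years.
Modified duration = D_Mac / (1 + y) = 5.91066 / 1.0825 = 5.46019 years.

5.460 years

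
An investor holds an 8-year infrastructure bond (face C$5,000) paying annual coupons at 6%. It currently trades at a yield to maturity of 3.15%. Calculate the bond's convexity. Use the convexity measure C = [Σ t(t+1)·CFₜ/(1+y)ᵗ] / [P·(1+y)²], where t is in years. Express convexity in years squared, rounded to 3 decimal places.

53.358

With y = 0.0315:
  t   CF        PV=CF/(1+0.0315)^t    t·PV        t(t+1)·PV
  1       300.00       290.8386       290.8386         581.6772
  2       300.00       281.9569       563.9139       1,691.7416
  3       300.00       273.3465       820.0396       3,280.1583
  4       300.00       264.9991     1,059.9962       5,299.9811
  5       300.00       256.9065     1,284.5325       7,707.1950
  6       300.00       249.0611     1,494.3665      10,460.5652
  7       300.00       241.4552     1,690.1867      13,521.4932
  8     5,300.00     4,135.4427    33,083.5419     297,751.8768
  Σ                  5,994.0067    40,287.4157     340,294.6884
P = 5,994.0067.
Convexity = Σ t(t+1)·PV / [P·(1+y)²] = 340,294.6884 / (5,994.0067 × 1.063992) = 53.35799.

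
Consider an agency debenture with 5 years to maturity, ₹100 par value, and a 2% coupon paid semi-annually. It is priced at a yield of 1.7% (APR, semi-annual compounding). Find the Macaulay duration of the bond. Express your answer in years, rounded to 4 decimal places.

4.7849 years

Periodic yield y = 0.0085. Discount each cash flow and weight by its period:
  t   CF        PV=CF/(1+0.0085)^t    t·PV
  1         1.00         0.9916         0.9916
  2         1.00         0.9832         1.9664
  3         1.00         0.9749         2.9248
  4         1.00         0.9667         3.8668
  5         1.00         0.9586         4.7928
  6         1.00         0.9505         5.7029
  7         1.00         0.9425         6.5973
  8         1.00         0.9345         7.4762
  9         1.00         0.9267         8.3399
  10      101.00        92.8031       928.0307
  Σ                    101.4322       970.6895
Price P = Σ PV = 101.4322.
Macaulay duration = Σ(t·PV) / P = 970.6895 / 101.4322 = 9.56984 half-year periods.
In years: 9.56984 / 2 = 4.78492 years.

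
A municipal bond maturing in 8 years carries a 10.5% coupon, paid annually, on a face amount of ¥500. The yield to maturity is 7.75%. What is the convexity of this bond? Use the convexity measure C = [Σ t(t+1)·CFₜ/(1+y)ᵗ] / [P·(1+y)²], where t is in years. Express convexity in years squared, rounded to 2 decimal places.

With y = 0.0775:
  t   CF        PV=CF/(1+0.0775)^t    t·PV        t(t+1)·PV
  1        52.50        48.7239        48.7239          97.4478
  2        52.50        45.2194        90.4388         271.3164
  3        52.50        41.9670       125.9009         503.6035
  4        52.50        38.9485       155.7938         778.9690
  5        52.50        36.1471       180.7353       1,084.4116
  6        52.50        33.5471       201.2829       1,408.9803
  7        52.50        31.1342       217.9397       1,743.5178
  8       552.50       304.0843     2,432.6747      21,894.0723
  Σ                    579.7715     3,453.4900      27,782.3187
P = 579.7715.
Convexity = Σ t(t+1)·PV / [P·(1+y)²] = 27,782.3187 / (579.7715 × 1.161006) = 41.27405.

41.27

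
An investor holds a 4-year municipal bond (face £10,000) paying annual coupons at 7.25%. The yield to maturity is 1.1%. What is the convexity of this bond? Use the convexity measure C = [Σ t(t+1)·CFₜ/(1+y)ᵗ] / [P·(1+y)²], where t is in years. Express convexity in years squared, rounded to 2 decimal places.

17.32

With y = 0.011:
  t   CF        PV=CF/(1+0.011)^t    t·PV        t(t+1)·PV
  1       725.00       717.1118       717.1118       1,434.2235
  2       725.00       709.3094     1,418.6187       4,255.8562
  3       725.00       701.5919     2,104.7756       8,419.1023
  4    10,725.00    10,265.7972    41,063.1886     205,315.9430
  Σ                 12,393.8101    45,303.6947     219,425.1251
P = 12,393.8101.
Convexity = Σ t(t+1)·PV / [P·(1+y)²] = 219,425.1251 / (12,393.8101 × 1.022121) = 17.32125.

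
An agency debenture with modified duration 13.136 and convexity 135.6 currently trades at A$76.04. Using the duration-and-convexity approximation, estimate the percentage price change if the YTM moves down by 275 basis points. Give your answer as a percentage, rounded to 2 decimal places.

+41.25%

Duration effect: -D_mod·Δy = -13.136 × (-0.0275) = +0.361240
Convexity effect: ½·C·(Δy)² = 0.5 × 135.6 × (-0.0275)² = +0.05127375
ΔP/P ≈ +0.361240 + 0.05127375 = +0.41251375
= +41.251375%.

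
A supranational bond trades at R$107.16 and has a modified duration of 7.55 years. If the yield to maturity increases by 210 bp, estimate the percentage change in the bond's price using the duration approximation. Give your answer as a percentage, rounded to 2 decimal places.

Duration approximation: ΔP/P ≈ -D_mod · Δy = -7.55 × (+0.021) = -0.158550.
As a percentage: -15.8550%.

-15.86%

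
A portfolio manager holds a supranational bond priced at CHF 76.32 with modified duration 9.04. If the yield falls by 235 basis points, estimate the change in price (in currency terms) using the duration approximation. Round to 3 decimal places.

+CHF 16.213

Duration approximation: ΔP/P ≈ -D_mod · Δy = -9.04 × (-0.0235) = +0.212440.
ΔP ≈ 76.32 × (+0.212440) = +16.2134208.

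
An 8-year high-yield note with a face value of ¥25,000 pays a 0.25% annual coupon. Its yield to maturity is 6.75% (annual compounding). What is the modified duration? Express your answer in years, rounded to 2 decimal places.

7.40 years

Periodic yield y = 0.0675. First find Macaulay duration:
  t   CF        PV=CF/(1+0.0675)^t    t·PV
  1        62.50        58.5480        58.5480
  2        62.50        54.8459       109.6918
  3        62.50        51.3779       154.1337
  4        62.50        48.1292       192.5167
  5        62.50        45.0859       225.4294
  6        62.50        42.2350       253.4101
  7        62.50        39.5644       276.9510
  8    25,062.50    14,862.1391   118,897.1124
  Σ                 15,201.9254   120,167.7932
P = 15,201.9254; Macaulay duration = 120,167.7932 / 15,201.9254 = 7.90477 years.
Modified duration = D_Mac / (1 + y) = 7.90477 / 1.0675 = 7.40494 years.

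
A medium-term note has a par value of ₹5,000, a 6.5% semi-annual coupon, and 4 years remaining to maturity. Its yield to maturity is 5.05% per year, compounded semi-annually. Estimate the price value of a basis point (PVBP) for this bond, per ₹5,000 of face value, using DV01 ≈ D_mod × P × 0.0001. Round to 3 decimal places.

₹1.846

Periodic yield y = 0.02525.
  t   CF        PV=CF/(1+0.02525)^t    t·PV
  1       162.50       158.4979       158.4979
  2       162.50       154.5944       309.1888
  3       162.50       150.7870       452.3611
  4       162.50       147.0734       588.2938
  5       162.50       143.4513       717.2565
  6       162.50       139.9184       839.5101
  7       162.50       136.4724       955.3070
  8     5,162.50     4,228.8457    33,830.7657
  Σ                  5,259.6406    37,851.1810
P = 5,259.6406; D_Mac = 7.19653 half-year periods = 3.59827 yrs; D_mod = 3.50965 yrs.
DV01 ≈ 3.50965 × 5,259.6406 × 0.0001 = 1.845949.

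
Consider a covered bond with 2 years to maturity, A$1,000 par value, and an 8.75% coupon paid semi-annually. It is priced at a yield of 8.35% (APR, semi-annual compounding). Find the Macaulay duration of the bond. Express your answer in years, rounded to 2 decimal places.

Periodic yield y = 0.04175. Discount each cash flow and weight by its period:
  t   CF        PV=CF/(1+0.04175)^t    t·PV
  1        43.75        41.9966        41.9966
  2        43.75        40.3135        80.6271
  3        43.75        38.6979       116.0937
  4     1,043.75       886.2218     3,544.8874
  Σ                  1,007.2299     3,783.6049
Price P = Σ PV = 1,007.2299.
Macaulay duration = Σ(t·PV) / P = 3,783.6049 / 1,007.2299 = 3.75645 half-year periods.
In years: 3.75645 / 2 = 1.87822 years.

1.88 years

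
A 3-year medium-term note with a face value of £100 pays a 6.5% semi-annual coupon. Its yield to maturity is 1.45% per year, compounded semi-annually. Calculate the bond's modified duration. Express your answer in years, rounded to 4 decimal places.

2.7711 years

Periodic yield y = 0.00725. First find Macaulay duration:
  t   CF        PV=CF/(1+0.00725)^t    t·PV
  1         3.25         3.2266         3.2266
  2         3.25         3.2034         6.4068
  3         3.25         3.1803         9.5410
  4         3.25         3.1574        12.6297
  5         3.25         3.1347        15.6735
  6       103.25        98.8704       593.2226
  Σ                    114.7729       640.7002
P = 114.7729; Macaulay duration = 640.7002 / 114.7729 = 5.58233 half-year periods = 2.79117 years.
Modified duration = D_Mac / (1 + y) = 2.79117 / 1.00725 = 2.77108 years.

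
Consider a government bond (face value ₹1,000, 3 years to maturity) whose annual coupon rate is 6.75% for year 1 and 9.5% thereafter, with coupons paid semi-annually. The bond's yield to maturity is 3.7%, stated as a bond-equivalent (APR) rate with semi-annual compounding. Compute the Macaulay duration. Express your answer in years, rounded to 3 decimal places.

Periodic yield y = 0.0185. Discount each cash flow and weight by its period:
  t   CF        PV=CF/(1+0.0185)^t    t·PV
  1        33.75        33.1370        33.1370
  2        33.75        32.5351        65.0701
  3        47.50        44.9584       134.8751
  4        47.50        44.1417       176.5670
  5        47.50        43.3400       216.6998
  6     1,047.50       938.3996     5,630.3978
  Σ                  1,136.5117     6,256.7468
Price P = Σ PV = 1,136.5117.
Macaulay duration = Σ(t·PV) / P = 6,256.7468 / 1,136.5117 = 5.50522 half-year periods.
In years: 5.50522 / 2 = 2.75261 years.

2.753 years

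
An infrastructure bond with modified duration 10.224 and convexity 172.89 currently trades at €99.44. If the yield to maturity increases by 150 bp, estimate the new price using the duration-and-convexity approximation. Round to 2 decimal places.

€86.12

Duration effect: -D_mod·Δy = -10.224 × (+0.015) = -0.153360
Convexity effect: ½·C·(Δy)² = 0.5 × 172.89 × (0.015)² = +0.019450125
ΔP/P ≈ -0.153360 + 0.019450125 = -0.133909875
New price ≈ 99.44 × (1 - 0.133909875) = 86.12400203.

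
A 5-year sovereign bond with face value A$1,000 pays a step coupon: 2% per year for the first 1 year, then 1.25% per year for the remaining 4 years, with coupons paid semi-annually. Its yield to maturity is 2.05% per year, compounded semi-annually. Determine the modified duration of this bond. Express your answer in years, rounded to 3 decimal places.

Periodic yield y = 0.01025. First find Macaulay duration:
  t   CF        PV=CF/(1+0.01025)^t    t·PV
  1        10.00         9.8985         9.8985
  2        10.00         9.7981        19.5962
  3         6.25         6.0617        18.1851
  4         6.25         6.0002        24.0007
  5         6.25         5.9393        29.6965
  6         6.25         5.8790        35.2743
  7         6.25         5.8194        40.7358
  8         6.25         5.7604        46.0828
  9         6.25         5.7019        51.3172
  10    1,006.25       908.6933     9,086.9325
  Σ                    969.5518     9,361.7197
P = 969.5518; Macaulay duration = 9,361.7197 / 969.5518 = 9.65572 half-year periods = 4.82786 years.
Modified duration = D_Mac / (1 + y) = 4.82786 / 1.01025 = 4.77888 years.

4.779 years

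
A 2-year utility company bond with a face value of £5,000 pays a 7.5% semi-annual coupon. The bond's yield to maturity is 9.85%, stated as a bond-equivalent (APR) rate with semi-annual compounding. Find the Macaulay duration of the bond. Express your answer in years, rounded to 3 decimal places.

Periodic yield y = 0.04925. Discount each cash flow and weight by its period:
  t   CF        PV=CF/(1+0.04925)^t    t·PV
  1       187.50       178.6991       178.6991
  2       187.50       170.3112       340.6225
  3       187.50       162.3171       486.9514
  4     5,187.50     4,279.9845    17,119.9381
  Σ                  4,791.3120    18,126.2110
Price P = Σ PV = 4,791.3120.
Macaulay duration = Σ(t·PV) / P = 18,126.2110 / 4,791.3120 = 3.78314 half-year periods.
In years: 3.78314 / 2 = 1.89157 years.

1.892 years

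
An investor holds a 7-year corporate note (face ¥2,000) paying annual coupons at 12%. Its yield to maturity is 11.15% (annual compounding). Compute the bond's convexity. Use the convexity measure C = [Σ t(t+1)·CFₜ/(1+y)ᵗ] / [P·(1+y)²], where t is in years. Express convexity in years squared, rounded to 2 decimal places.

With y = 0.1115:
  t   CF        PV=CF/(1+0.1115)^t    t·PV        t(t+1)·PV
  1       240.00       215.9244       215.9244         431.8489
  2       240.00       194.2640       388.5280       1,165.5839
  3       240.00       174.7764       524.3293       2,097.3170
  4       240.00       157.2437       628.9750       3,144.8749
  5       240.00       141.4699       707.3493       4,244.0956
  6       240.00       127.2783       763.6699       5,345.6895
  7     2,240.00     1,068.7638     7,481.3468      59,850.7747
  Σ                  2,079.7206    10,710.1227      76,280.1845
P = 2,079.7206.
Convexity = Σ t(t+1)·PV / [P·(1+y)²] = 76,280.1845 / (2,079.7206 × 1.235432) = 29.68847.

29.69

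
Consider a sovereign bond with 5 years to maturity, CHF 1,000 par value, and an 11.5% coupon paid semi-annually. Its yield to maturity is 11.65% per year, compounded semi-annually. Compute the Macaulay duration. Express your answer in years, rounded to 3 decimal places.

3.935 years

Periodic yield y = 0.05825. Discount each cash flow and weight by its period:
  t   CF        PV=CF/(1+0.05825)^t    t·PV
  1        57.50        54.3350        54.3350
  2        57.50        51.3442       102.6884
  3        57.50        48.5180       145.5540
  4        57.50        45.8474       183.3896
  5        57.50        43.3238       216.6190
  6        57.50        40.9391       245.6345
  7        57.50        38.6857       270.7996
  8        57.50        36.5562       292.4500
  9        57.50        34.5441       310.8965
  10    1,057.50       600.3404     6,003.4045
  Σ                    994.4339     7,825.7711
Price P = Σ PV = 994.4339.
Macaulay duration = Σ(t·PV) / P = 7,825.7711 / 994.4339 = 7.86957 half-year periods.
In years: 7.86957 / 2 = 3.93479 years.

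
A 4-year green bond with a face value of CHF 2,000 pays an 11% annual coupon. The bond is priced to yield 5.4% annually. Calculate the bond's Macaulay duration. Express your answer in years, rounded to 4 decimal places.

3.4944 years

Periodic yield y = 0.054. Discount each cash flow and weight by its year:
  t   CF        PV=CF/(1+0.054)^t    t·PV
  1       220.00       208.7287       208.7287
  2       220.00       198.0348       396.0695
  3       220.00       187.8888       563.6663
  4     2,220.00     1,798.8317     7,195.3268
  Σ                  2,393.4839     8,363.7913
Price P = Σ PV = 2,393.4839.
Macaulay duration = Σ(t·PV) / P = 8,363.7913 / 2,393.4839 = 3.49440 years.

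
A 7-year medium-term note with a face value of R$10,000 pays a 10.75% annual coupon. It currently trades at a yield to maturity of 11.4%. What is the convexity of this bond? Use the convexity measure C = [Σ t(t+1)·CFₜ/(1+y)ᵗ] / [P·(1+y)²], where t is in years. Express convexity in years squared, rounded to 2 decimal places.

30.26

With y = 0.114:
  t   CF        PV=CF/(1+0.114)^t    t·PV        t(t+1)·PV
  1     1,075.00       964.9910       964.9910       1,929.9820
  2     1,075.00       866.2397     1,732.4794       5,197.4382
  3     1,075.00       777.5940     2,332.7820       9,331.1278
  4     1,075.00       698.0197     2,792.0789      13,960.3947
  5     1,075.00       626.5886     3,132.9432      18,797.6589
  6     1,075.00       562.4674     3,374.8041      23,623.6288
  7    11,075.00     5,201.7251    36,412.0759     291,296.6070
  Σ                  9,697.6255    50,742.1544     364,136.8374
P = 9,697.6255.
Convexity = Σ t(t+1)·PV / [P·(1+y)²] = 364,136.8374 / (9,697.6255 × 1.240996) = 30.25721.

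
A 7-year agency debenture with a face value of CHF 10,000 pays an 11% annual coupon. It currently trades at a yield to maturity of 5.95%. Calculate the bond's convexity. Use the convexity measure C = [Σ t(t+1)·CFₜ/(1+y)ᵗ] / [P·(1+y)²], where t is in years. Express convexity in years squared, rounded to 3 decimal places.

35.334

With y = 0.0595:
  t   CF        PV=CF/(1+0.0595)^t    t·PV        t(t+1)·PV
  1     1,100.00     1,038.2256     1,038.2256       2,076.4512
  2     1,100.00       979.9203     1,959.8406       5,879.5219
  3     1,100.00       924.8894     2,774.6682      11,098.6728
  4     1,100.00       872.9489     3,491.7958      17,458.9788
  5     1,100.00       823.9254     4,119.6269      24,717.7613
  6     1,100.00       777.6549     4,665.9295      32,661.5063
  7    11,100.00     7,406.5550    51,845.8849     414,767.0793
  Σ                 12,824.1195    69,895.9714     508,659.9715
P = 12,824.1195.
Convexity = Σ t(t+1)·PV / [P·(1+y)²] = 508,659.9715 / (12,824.1195 × 1.122540) = 35.33443.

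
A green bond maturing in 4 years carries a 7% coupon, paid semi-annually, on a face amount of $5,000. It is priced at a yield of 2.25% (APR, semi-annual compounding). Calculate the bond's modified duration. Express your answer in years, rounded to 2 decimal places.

3.56 years

Periodic yield y = 0.01125. First find Macaulay duration:
  t   CF        PV=CF/(1+0.01125)^t    t·PV
  1       175.00       173.0532       173.0532
  2       175.00       171.1280       342.2559
  3       175.00       169.2242       507.6726
  4       175.00       167.3416       669.3664
  5       175.00       165.4799       827.3997
  6       175.00       163.6390       981.8341
  7       175.00       161.8186     1,132.7299
  8     5,175.00     4,731.9710    37,855.7682
  Σ                  5,903.6554    42,490.0799
P = 5,903.6554; Macaulay duration = 42,490.0799 / 5,903.6554 = 7.19725 half-year periods = 3.59862 years.
Modified duration = D_Mac / (1 + y) = 3.59862 / 1.01125 = 3.55859 years.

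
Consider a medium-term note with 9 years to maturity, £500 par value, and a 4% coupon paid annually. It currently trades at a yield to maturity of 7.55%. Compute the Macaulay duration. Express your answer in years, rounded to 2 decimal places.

7.53 years

Periodic yield y = 0.0755. Discount each cash flow and weight by its year:
  t   CF        PV=CF/(1+0.0755)^t    t·PV
  1        20.00        18.5960        18.5960
  2        20.00        17.2906        34.5811
  3        20.00        16.0768        48.2303
  4        20.00        14.9482        59.7927
  5        20.00        13.8988        69.4941
  6        20.00        12.9231        77.5387
  7        20.00        12.0159        84.1115
  8        20.00        11.1724        89.3792
  9       520.00       270.0907     2,430.8162
  Σ                    387.0125     2,912.5399
Price P = Σ PV = 387.0125.
Macaulay duration = Σ(t·PV) / P = 2,912.5399 / 387.0125 = 7.52570 years.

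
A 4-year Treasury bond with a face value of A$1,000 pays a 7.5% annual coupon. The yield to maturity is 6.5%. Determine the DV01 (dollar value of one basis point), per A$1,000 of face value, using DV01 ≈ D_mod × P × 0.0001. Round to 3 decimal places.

A$0.350

Periodic yield y = 0.065.
  t   CF        PV=CF/(1+0.065)^t    t·PV
  1        75.00        70.4225        70.4225
  2        75.00        66.1244       132.2489
  3        75.00        62.0887       186.2660
  4     1,075.00       835.6223     3,342.4893
  Σ                  1,034.2580     3,731.4268
P = 1,034.2580; D_Mac = 3.60783 yrs; D_mod = 3.38763 yrs.
DV01 ≈ 3.38763 × 1,034.2580 × 0.0001 = 0.350369.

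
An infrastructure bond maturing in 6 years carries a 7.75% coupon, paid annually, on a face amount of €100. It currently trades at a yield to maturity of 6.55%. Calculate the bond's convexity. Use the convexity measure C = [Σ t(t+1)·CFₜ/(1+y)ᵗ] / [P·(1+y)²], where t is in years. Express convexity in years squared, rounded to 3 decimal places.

With y = 0.0655:
  t   CF        PV=CF/(1+0.0655)^t    t·PV        t(t+1)·PV
  1         7.75         7.2736         7.2736          14.5472
  2         7.75         6.8264        13.6529          40.9587
  3         7.75         6.4068        19.2204          76.8816
  4         7.75         6.0130        24.0518         120.2591
  5         7.75         5.6433        28.2166         169.2995
  6       107.75        73.6371       441.8225       3,092.7573
  Σ                    105.8002       534.2378       3,514.7034
P = 105.8002.
Convexity = Σ t(t+1)·PV / [P·(1+y)²] = 3,514.7034 / (105.8002 × 1.135290) = 29.26142.

29.261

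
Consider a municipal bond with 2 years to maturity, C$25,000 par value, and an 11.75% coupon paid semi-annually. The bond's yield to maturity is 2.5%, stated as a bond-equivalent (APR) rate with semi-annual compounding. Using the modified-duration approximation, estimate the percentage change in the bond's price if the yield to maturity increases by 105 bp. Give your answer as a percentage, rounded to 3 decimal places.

Periodic yield y = 0.0125. Modified duration first:
  t   CF        PV=CF/(1+0.0125)^t    t·PV
  1     1,468.75     1,450.6173     1,450.6173
  2     1,468.75     1,432.7084     2,865.4169
  3     1,468.75     1,415.0207     4,245.0620
  4    26,468.75    25,185.6582   100,742.6326
  Σ                 29,484.0045   109,303.7288
P = 29,484.0045; D_Mac = 3.70722 half-year periods = 1.85361 yrs; D_mod = 1.85361/(1+0.0125) = 1.83073 yrs.
ΔP/P ≈ -D_mod · Δy = -1.83073 × (+0.0105) = -0.019223 = -1.9223%.

-1.922%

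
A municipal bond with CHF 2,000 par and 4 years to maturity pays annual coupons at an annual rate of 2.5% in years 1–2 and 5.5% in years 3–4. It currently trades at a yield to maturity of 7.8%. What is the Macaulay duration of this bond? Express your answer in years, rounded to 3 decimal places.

Periodic yield y = 0.078. Discount each cash flow and weight by its year:
  t   CF        PV=CF/(1+0.078)^t    t·PV
  1        50.00        46.3822        46.3822
  2        50.00        43.0261        86.0523
  3       110.00        87.8085       263.4254
  4     2,110.00     1,562.4546     6,249.8185
  Σ                  1,739.6714     6,645.6784
Price P = Σ PV = 1,739.6714.
Macaulay duration = Σ(t·PV) / P = 6,645.6784 / 1,739.6714 = 3.82008 years.

3.820 years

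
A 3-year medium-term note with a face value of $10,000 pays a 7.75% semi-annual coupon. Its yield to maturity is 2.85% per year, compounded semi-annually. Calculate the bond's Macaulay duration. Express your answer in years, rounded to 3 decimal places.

2.753 years

Periodic yield y = 0.01425. Discount each cash flow and weight by its period:
  t   CF        PV=CF/(1+0.01425)^t    t·PV
  1       387.50       382.0557       382.0557
  2       387.50       376.6879       753.3758
  3       387.50       371.3955     1,114.1866
  4       387.50       366.1775     1,464.7100
  5       387.50       361.0328     1,805.1639
  6    10,387.50     9,542.0335    57,252.2012
  Σ                 11,399.3829    62,771.6931
Price P = Σ PV = 11,399.3829.
Macaulay duration = Σ(t·PV) / P = 62,771.6931 / 11,399.3829 = 5.50659 half-year periods.
In years: 5.50659 / 2 = 2.75329 years.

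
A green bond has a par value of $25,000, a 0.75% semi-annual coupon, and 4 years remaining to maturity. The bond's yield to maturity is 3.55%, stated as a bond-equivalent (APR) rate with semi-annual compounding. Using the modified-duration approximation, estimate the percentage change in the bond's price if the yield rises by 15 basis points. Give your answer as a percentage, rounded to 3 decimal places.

Periodic yield y = 0.01775. Modified duration first:
  t   CF        PV=CF/(1+0.01775)^t    t·PV
  1        93.75        92.1150        92.1150
  2        93.75        90.5084       181.0169
  3        93.75        88.9299       266.7898
  4        93.75        87.3790       349.5158
  5        93.75        85.8550       429.2751
  6        93.75        84.3577       506.1461
  7        93.75        82.8864       580.2051
  8    25,093.75    21,799.0054   174,392.0430
  Σ                 22,411.0368   176,797.1067
P = 22,411.0368; D_Mac = 7.88884 half-year periods = 3.94442 yrs; D_mod = 3.94442/(1+0.01775) = 3.87563 yrs.
ΔP/P ≈ -D_mod · Δy = -3.87563 × (+0.0015) = -0.005813 = -0.5813%.

-0.581%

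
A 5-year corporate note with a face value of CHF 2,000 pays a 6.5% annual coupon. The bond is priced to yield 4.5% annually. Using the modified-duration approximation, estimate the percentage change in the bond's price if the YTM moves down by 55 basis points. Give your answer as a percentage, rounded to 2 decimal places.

Periodic yield y = 0.045. Modified duration first:
  t   CF        PV=CF/(1+0.045)^t    t·PV
  1       130.00       124.4019       124.4019
  2       130.00       119.0449       238.0898
  3       130.00       113.9186       341.7557
  4       130.00       109.0130       436.0519
  5     2,130.00     1,709.2207     8,546.1036
  Σ                  2,175.5991     9,686.4029
P = 2,175.5991; D_Mac = 4.45229 yrs; D_mod = 4.45229/(1+0.045) = 4.26057 yrs.
ΔP/P ≈ -D_mod · Δy = -4.26057 × (-0.0055) = +0.023433 = +2.3433%.

+2.34%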